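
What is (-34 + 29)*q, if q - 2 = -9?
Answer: 35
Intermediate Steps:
q = -7 (q = 2 - 9 = -7)
(-34 + 29)*q = (-34 + 29)*(-7) = -5*(-7) = 35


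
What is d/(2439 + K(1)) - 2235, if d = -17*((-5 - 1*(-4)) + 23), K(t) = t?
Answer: -2726887/1220 ≈ -2235.2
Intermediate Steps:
d = -374 (d = -17*((-5 + 4) + 23) = -17*(-1 + 23) = -17*22 = -374)
d/(2439 + K(1)) - 2235 = -374/(2439 + 1) - 2235 = -374/2440 - 2235 = -374*1/2440 - 2235 = -187/1220 - 2235 = -2726887/1220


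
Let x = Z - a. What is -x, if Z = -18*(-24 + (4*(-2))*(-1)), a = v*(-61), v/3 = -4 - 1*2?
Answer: 810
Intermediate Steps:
v = -18 (v = 3*(-4 - 1*2) = 3*(-4 - 2) = 3*(-6) = -18)
a = 1098 (a = -18*(-61) = 1098)
Z = 288 (Z = -18*(-24 - 8*(-1)) = -18*(-24 + 8) = -18*(-16) = 288)
x = -810 (x = 288 - 1*1098 = 288 - 1098 = -810)
-x = -1*(-810) = 810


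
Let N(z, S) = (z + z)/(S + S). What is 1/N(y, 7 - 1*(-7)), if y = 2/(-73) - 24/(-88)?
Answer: 11242/197 ≈ 57.066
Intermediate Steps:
y = 197/803 (y = 2*(-1/73) - 24*(-1/88) = -2/73 + 3/11 = 197/803 ≈ 0.24533)
N(z, S) = z/S (N(z, S) = (2*z)/((2*S)) = (2*z)*(1/(2*S)) = z/S)
1/N(y, 7 - 1*(-7)) = 1/(197/(803*(7 - 1*(-7)))) = 1/(197/(803*(7 + 7))) = 1/((197/803)/14) = 1/((197/803)*(1/14)) = 1/(197/11242) = 11242/197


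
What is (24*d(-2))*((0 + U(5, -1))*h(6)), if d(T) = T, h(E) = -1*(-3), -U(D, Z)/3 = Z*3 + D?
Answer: 864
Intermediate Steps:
U(D, Z) = -9*Z - 3*D (U(D, Z) = -3*(Z*3 + D) = -3*(3*Z + D) = -3*(D + 3*Z) = -9*Z - 3*D)
h(E) = 3
(24*d(-2))*((0 + U(5, -1))*h(6)) = (24*(-2))*((0 + (-9*(-1) - 3*5))*3) = -48*(0 + (9 - 15))*3 = -48*(0 - 6)*3 = -(-288)*3 = -48*(-18) = 864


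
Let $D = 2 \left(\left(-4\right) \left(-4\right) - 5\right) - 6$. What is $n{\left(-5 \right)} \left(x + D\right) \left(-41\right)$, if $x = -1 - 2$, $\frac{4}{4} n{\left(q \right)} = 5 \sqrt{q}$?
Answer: $- 2665 i \sqrt{5} \approx - 5959.1 i$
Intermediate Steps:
$n{\left(q \right)} = 5 \sqrt{q}$
$x = -3$ ($x = -1 - 2 = -3$)
$D = 16$ ($D = 2 \left(16 - 5\right) - 6 = 2 \cdot 11 - 6 = 22 - 6 = 16$)
$n{\left(-5 \right)} \left(x + D\right) \left(-41\right) = 5 \sqrt{-5} \left(-3 + 16\right) \left(-41\right) = 5 i \sqrt{5} \cdot 13 \left(-41\right) = 65 i \sqrt{5} \left(-41\right) = - 2665 i \sqrt{5}$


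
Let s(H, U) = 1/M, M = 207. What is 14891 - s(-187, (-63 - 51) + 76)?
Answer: 3082436/207 ≈ 14891.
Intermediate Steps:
s(H, U) = 1/207
14891 - s(-187, (-63 - 51) + 76) = 14891 - 1*1/207 = 14891 - 1/207 = 3082436/207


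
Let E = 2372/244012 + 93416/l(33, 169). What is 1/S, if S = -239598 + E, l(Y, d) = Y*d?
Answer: -340213731/81508827556729 ≈ -4.1739e-6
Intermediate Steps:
E = 5701963409/340213731 (E = 2372/244012 + 93416/((33*169)) = 2372*(1/244012) + 93416/5577 = 593/61003 + 93416*(1/5577) = 593/61003 + 93416/5577 = 5701963409/340213731 ≈ 16.760)
S = -81508827556729/340213731 (S = -239598 + 5701963409/340213731 = -81508827556729/340213731 ≈ -2.3958e+5)
1/S = 1/(-81508827556729/340213731) = -340213731/81508827556729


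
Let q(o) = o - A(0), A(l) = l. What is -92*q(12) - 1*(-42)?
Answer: -1062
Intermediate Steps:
q(o) = o (q(o) = o - 1*0 = o + 0 = o)
-92*q(12) - 1*(-42) = -92*12 - 1*(-42) = -1104 + 42 = -1062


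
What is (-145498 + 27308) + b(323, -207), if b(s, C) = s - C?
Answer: -117660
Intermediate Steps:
(-145498 + 27308) + b(323, -207) = (-145498 + 27308) + (323 - 1*(-207)) = -118190 + (323 + 207) = -118190 + 530 = -117660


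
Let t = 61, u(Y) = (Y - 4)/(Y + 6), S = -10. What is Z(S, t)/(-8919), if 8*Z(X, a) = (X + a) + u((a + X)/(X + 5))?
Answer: -571/749196 ≈ -0.00076215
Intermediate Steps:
u(Y) = (-4 + Y)/(6 + Y)
Z(X, a) = X/8 + a/8 + (-4 + (X + a)/(5 + X))/(8*(6 + (X + a)/(5 + X))) (Z(X, a) = ((X + a) + (-4 + (a + X)/(X + 5))/(6 + (a + X)/(X + 5)))/8 = ((X + a) + (-4 + (X + a)/(5 + X))/(6 + (X + a)/(5 + X)))/8 = (X + a + (-4 + (X + a)/(5 + X))/(6 + (X + a)/(5 + X)))/8 = X/8 + a/8 + (-4 + (X + a)/(5 + X))/(8*(6 + (X + a)/(5 + X))))
Z(S, t)/(-8919) = ((-20 + 61 - 3*(-10) + (-10 + 61)*(30 + 61 + 7*(-10)))/(8*(30 + 61 + 7*(-10))))/(-8919) = ((-20 + 61 + 30 + 51*(30 + 61 - 70))/(8*(30 + 61 - 70)))*(-1/8919) = ((1/8)*(-20 + 61 + 30 + 51*21)/21)*(-1/8919) = ((1/8)*(1/21)*(-20 + 61 + 30 + 1071))*(-1/8919) = ((1/8)*(1/21)*1142)*(-1/8919) = (571/84)*(-1/8919) = -571/749196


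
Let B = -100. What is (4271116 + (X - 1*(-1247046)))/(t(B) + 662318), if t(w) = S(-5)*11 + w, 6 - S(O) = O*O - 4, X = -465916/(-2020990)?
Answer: 5576075343148/669001246235 ≈ 8.3349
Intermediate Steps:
X = 232958/1010495 (X = -465916*(-1/2020990) = 232958/1010495 ≈ 0.23054)
S(O) = 10 - O² (S(O) = 6 - (O*O - 4) = 6 - (O² - 4) = 6 - (-4 + O²) = 6 + (4 - O²) = 10 - O²)
t(w) = -165 + w (t(w) = (10 - 1*(-5)²)*11 + w = (10 - 1*25)*11 + w = (10 - 25)*11 + w = -15*11 + w = -165 + w)
(4271116 + (X - 1*(-1247046)))/(t(B) + 662318) = (4271116 + (232958/1010495 - 1*(-1247046)))/((-165 - 100) + 662318) = (4271116 + (232958/1010495 + 1247046))/(-265 + 662318) = (4271116 + 1260133980728/1010495)/662053 = (5576075343148/1010495)*(1/662053) = 5576075343148/669001246235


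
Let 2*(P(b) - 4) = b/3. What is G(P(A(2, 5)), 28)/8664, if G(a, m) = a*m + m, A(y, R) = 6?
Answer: 7/361 ≈ 0.019391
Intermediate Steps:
P(b) = 4 + b/6 (P(b) = 4 + (b/3)/2 = 4 + b/6)
G(a, m) = m + a*m
G(P(A(2, 5)), 28)/8664 = (28*(1 + (4 + (1/6)*6)))/8664 = (28*(1 + (4 + 1)))*(1/8664) = (28*(1 + 5))*(1/8664) = (28*6)*(1/8664) = 168*(1/8664) = 7/361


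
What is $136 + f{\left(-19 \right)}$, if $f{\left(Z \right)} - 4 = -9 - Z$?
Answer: $150$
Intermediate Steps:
$f{\left(Z \right)} = -5 - Z$ ($f{\left(Z \right)} = 4 - \left(9 + Z\right) = -5 - Z$)
$136 + f{\left(-19 \right)} = 136 - -14 = 136 + \left(-5 + 19\right) = 136 + 14 = 150$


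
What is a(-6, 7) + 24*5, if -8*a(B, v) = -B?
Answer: 477/4 ≈ 119.25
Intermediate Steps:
a(B, v) = B/8 (a(B, v) = -(-1)*B/8 = B/8)
a(-6, 7) + 24*5 = (⅛)*(-6) + 24*5 = -¾ + 120 = 477/4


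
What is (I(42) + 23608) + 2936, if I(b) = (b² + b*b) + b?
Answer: 30114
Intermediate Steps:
I(b) = b + 2*b² (I(b) = (b² + b²) + b = 2*b² + b = b + 2*b²)
(I(42) + 23608) + 2936 = (42*(1 + 2*42) + 23608) + 2936 = (42*(1 + 84) + 23608) + 2936 = (42*85 + 23608) + 2936 = (3570 + 23608) + 2936 = 27178 + 2936 = 30114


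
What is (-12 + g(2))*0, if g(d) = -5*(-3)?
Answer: 0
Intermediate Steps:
g(d) = 15
(-12 + g(2))*0 = (-12 + 15)*0 = 3*0 = 0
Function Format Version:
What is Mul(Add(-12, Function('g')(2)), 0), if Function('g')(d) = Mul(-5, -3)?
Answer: 0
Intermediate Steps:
Function('g')(d) = 15
Mul(Add(-12, Function('g')(2)), 0) = Mul(Add(-12, 15), 0) = Mul(3, 0) = 0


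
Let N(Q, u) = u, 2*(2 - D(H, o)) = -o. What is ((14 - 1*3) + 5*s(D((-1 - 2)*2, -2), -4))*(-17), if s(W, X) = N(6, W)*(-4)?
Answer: 153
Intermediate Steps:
D(H, o) = 2 + o/2 (D(H, o) = 2 - (-1)*o/2 = 2 + o/2)
s(W, X) = -4*W (s(W, X) = W*(-4) = -4*W)
((14 - 1*3) + 5*s(D((-1 - 2)*2, -2), -4))*(-17) = ((14 - 1*3) + 5*(-4*(2 + (1/2)*(-2))))*(-17) = ((14 - 3) + 5*(-4*(2 - 1)))*(-17) = (11 + 5*(-4*1))*(-17) = (11 + 5*(-4))*(-17) = (11 - 20)*(-17) = -9*(-17) = 153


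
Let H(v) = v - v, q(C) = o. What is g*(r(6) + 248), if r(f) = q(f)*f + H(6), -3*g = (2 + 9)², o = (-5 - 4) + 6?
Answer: -27830/3 ≈ -9276.7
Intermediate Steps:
o = -3 (o = -9 + 6 = -3)
q(C) = -3
H(v) = 0
g = -121/3 (g = -(2 + 9)²/3 = -⅓*11² = -⅓*121 = -121/3 ≈ -40.333)
r(f) = -3*f (r(f) = -3*f + 0 = -3*f)
g*(r(6) + 248) = -121*(-3*6 + 248)/3 = -121*(-18 + 248)/3 = -121/3*230 = -27830/3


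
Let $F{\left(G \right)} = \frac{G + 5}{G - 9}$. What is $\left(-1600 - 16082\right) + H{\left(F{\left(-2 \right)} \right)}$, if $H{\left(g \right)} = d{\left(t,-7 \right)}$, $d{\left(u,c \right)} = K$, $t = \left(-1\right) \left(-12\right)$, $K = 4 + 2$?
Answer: $-17676$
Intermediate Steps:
$K = 6$
$F{\left(G \right)} = \frac{5 + G}{-9 + G}$
$t = 12$
$d{\left(u,c \right)} = 6$
$H{\left(g \right)} = 6$
$\left(-1600 - 16082\right) + H{\left(F{\left(-2 \right)} \right)} = \left(-1600 - 16082\right) + 6 = -17682 + 6 = -17676$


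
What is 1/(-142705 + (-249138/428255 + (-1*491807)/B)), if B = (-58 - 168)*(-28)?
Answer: -2709997640/386942408568249 ≈ -7.0036e-6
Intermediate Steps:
B = 6328 (B = -226*(-28) = 6328)
1/(-142705 + (-249138/428255 + (-1*491807)/B)) = 1/(-142705 + (-249138/428255 - 1*491807/6328)) = 1/(-142705 + (-249138*1/428255 - 491807*1/6328)) = 1/(-142705 + (-249138/428255 - 491807/6328)) = 1/(-142705 - 212195352049/2709997640) = 1/(-386942408568249/2709997640) = -2709997640/386942408568249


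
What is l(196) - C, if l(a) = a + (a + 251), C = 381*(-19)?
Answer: 7882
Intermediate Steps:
C = -7239
l(a) = 251 + 2*a (l(a) = a + (251 + a) = 251 + 2*a)
l(196) - C = (251 + 2*196) - 1*(-7239) = (251 + 392) + 7239 = 643 + 7239 = 7882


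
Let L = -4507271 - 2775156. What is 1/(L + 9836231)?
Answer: 1/2553804 ≈ 3.9157e-7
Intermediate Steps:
L = -7282427
1/(L + 9836231) = 1/(-7282427 + 9836231) = 1/2553804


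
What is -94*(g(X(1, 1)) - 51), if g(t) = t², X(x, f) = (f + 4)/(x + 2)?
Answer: 40796/9 ≈ 4532.9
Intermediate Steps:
X(x, f) = (4 + f)/(2 + x)
-94*(g(X(1, 1)) - 51) = -94*(((4 + 1)/(2 + 1))² - 51) = -94*((5/3)² - 51) = -94*(25/9 - 51) = -94*(-434/9) = 40796/9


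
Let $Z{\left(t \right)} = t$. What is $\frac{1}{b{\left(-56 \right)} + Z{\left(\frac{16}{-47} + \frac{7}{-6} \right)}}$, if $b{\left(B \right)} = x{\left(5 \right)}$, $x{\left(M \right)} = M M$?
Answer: $\frac{282}{6625} \approx 0.042566$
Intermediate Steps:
$x{\left(M \right)} = M^{2}$
$b{\left(B \right)} = 25$ ($b{\left(B \right)} = 5^{2} = 25$)
$\frac{1}{b{\left(-56 \right)} + Z{\left(\frac{16}{-47} + \frac{7}{-6} \right)}} = \frac{1}{25 + \left(\frac{16}{-47} + \frac{7}{-6}\right)} = \frac{1}{25 + \left(16 \left(- \frac{1}{47}\right) + 7 \left(- \frac{1}{6}\right)\right)} = \frac{1}{25 - \frac{425}{282}} = \frac{1}{\frac{6625}{282}} = \frac{282}{6625}$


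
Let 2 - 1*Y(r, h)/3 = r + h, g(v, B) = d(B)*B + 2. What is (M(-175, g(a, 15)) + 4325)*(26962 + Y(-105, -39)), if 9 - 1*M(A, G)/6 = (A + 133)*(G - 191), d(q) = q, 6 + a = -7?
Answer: 368557400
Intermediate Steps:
a = -13 (a = -6 - 7 = -13)
g(v, B) = 2 + B² (g(v, B) = B*B + 2 = B² + 2 = 2 + B²)
Y(r, h) = 6 - 3*h - 3*r (Y(r, h) = 6 - 3*(r + h) = 6 - 3*(h + r) = 6 + (-3*h - 3*r) = 6 - 3*h - 3*r)
M(A, G) = 54 - 6*(-191 + G)*(133 + A) (M(A, G) = 54 - 6*(A + 133)*(G - 191) = 54 - 6*(133 + A)*(-191 + G) = 54 - 6*(-191 + G)*(133 + A))
(M(-175, g(a, 15)) + 4325)*(26962 + Y(-105, -39)) = ((152472 - 798*(2 + 15²) + 1146*(-175) - 6*(-175)*(2 + 15²)) + 4325)*(26962 + (6 - 3*(-39) - 3*(-105))) = ((152472 - 798*(2 + 225) - 200550 - 6*(-175)*(2 + 225)) + 4325)*(26962 + (6 + 117 + 315)) = ((152472 - 798*227 - 200550 - 6*(-175)*227) + 4325)*(26962 + 438) = ((152472 - 181146 - 200550 + 238350) + 4325)*27400 = (9126 + 4325)*27400 = 13451*27400 = 368557400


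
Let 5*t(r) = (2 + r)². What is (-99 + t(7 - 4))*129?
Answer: -12126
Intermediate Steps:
t(r) = (2 + r)²/5
(-99 + t(7 - 4))*129 = (-99 + (2 + (7 - 4))²/5)*129 = (-99 + (2 + 3)²/5)*129 = (-99 + (⅕)*5²)*129 = (-99 + (⅕)*25)*129 = (-99 + 5)*129 = -94*129 = -12126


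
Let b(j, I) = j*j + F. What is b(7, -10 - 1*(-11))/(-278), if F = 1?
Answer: -25/139 ≈ -0.17986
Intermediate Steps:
b(j, I) = 1 + j² (b(j, I) = j*j + 1 = j² + 1 = 1 + j²)
b(7, -10 - 1*(-11))/(-278) = (1 + 7²)/(-278) = (1 + 49)*(-1/278) = 50*(-1/278) = -25/139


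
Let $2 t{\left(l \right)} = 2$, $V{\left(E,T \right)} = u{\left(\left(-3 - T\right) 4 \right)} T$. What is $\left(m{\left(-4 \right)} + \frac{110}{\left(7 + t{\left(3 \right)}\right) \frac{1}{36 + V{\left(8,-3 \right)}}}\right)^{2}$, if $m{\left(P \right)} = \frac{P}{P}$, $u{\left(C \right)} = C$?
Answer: $246016$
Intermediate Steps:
$V{\left(E,T \right)} = T \left(-12 - 4 T\right)$ ($V{\left(E,T \right)} = \left(-3 - T\right) 4 T = \left(-12 - 4 T\right) T = T \left(-12 - 4 T\right)$)
$t{\left(l \right)} = 1$ ($t{\left(l \right)} = \frac{1}{2} \cdot 2 = 1$)
$m{\left(P \right)} = 1$
$\left(m{\left(-4 \right)} + \frac{110}{\left(7 + t{\left(3 \right)}\right) \frac{1}{36 + V{\left(8,-3 \right)}}}\right)^{2} = \left(1 + \frac{110}{\left(7 + 1\right) \frac{1}{36 - - 12 \left(3 - 3\right)}}\right)^{2} = \left(1 + \frac{110}{8 \frac{1}{36 - \left(-12\right) 0}}\right)^{2} = \left(1 + \frac{110}{8 \frac{1}{36 + 0}}\right)^{2} = \left(1 + \frac{110}{8 \cdot \frac{1}{36}}\right)^{2} = \left(1 + \frac{110}{\frac{2}{9}}\right)^{2} = \left(1 + 110 \cdot \frac{9}{2}\right)^{2} = \left(1 + 495\right)^{2} = 496^{2} = 246016$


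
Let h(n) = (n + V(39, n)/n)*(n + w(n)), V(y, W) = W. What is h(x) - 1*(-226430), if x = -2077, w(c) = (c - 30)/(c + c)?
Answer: 9423824648/2077 ≈ 4.5372e+6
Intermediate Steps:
w(c) = (-30 + c)/(2*c) (w(c) = (-30 + c)/((2*c)) = (-30 + c)*(1/(2*c)) = (-30 + c)/(2*c))
h(n) = (1 + n)*(n + (-30 + n)/(2*n)) (h(n) = (n + n/n)*(n + (-30 + n)/(2*n)) = (n + 1)*(n + (-30 + n)/(2*n)) = (1 + n)*(n + (-30 + n)/(2*n)))
h(x) - 1*(-226430) = (-29/2 + (-2077)**2 - 15/(-2077) + (3/2)*(-2077)) - 1*(-226430) = (-29/2 + 4313929 - 15*(-1/2077) - 6231/2) + 226430 = (-29/2 + 4313929 + 15/2077 - 6231/2) + 226430 = 8953529538/2077 + 226430 = 9423824648/2077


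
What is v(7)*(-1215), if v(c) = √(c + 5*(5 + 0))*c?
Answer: -34020*√2 ≈ -48112.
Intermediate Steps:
v(c) = c*√(25 + c) (v(c) = √(c + 5*5)*c = √(c + 25)*c = √(25 + c)*c = c*√(25 + c))
v(7)*(-1215) = (7*√(25 + 7))*(-1215) = (7*√32)*(-1215) = (7*(4*√2))*(-1215) = (28*√2)*(-1215) = -34020*√2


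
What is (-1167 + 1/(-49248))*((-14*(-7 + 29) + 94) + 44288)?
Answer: -1266519653429/24624 ≈ -5.1434e+7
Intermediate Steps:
(-1167 + 1/(-49248))*((-14*(-7 + 29) + 94) + 44288) = (-1167 - 1/49248)*((-14*22 + 94) + 44288) = -57472417*((-308 + 94) + 44288)/49248 = -57472417*(-214 + 44288)/49248 = -57472417/49248*44074 = -1266519653429/24624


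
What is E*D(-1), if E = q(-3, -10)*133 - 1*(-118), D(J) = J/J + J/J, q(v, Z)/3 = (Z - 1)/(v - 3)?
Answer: 1699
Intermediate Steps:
q(v, Z) = 3*(-1 + Z)/(-3 + v) (q(v, Z) = 3*((Z - 1)/(v - 3)) = 3*((-1 + Z)/(-3 + v)) = 3*(-1 + Z)/(-3 + v))
D(J) = 2 (D(J) = 1 + 1 = 2)
E = 1699/2 (E = (3*(-1 - 10)/(-3 - 3))*133 - 1*(-118) = (3*(-11)/(-6))*133 + 118 = (3*(-1/6)*(-11))*133 + 118 = (11/2)*133 + 118 = 1463/2 + 118 = 1699/2 ≈ 849.50)
E*D(-1) = (1699/2)*2 = 1699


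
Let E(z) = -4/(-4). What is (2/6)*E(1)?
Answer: 1/3 ≈ 0.33333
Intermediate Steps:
E(z) = 1 (E(z) = -4*(-1/4) = 1)
(2/6)*E(1) = (2/6)*1 = ((1/6)*2)*1 = (1/3)*1 = 1/3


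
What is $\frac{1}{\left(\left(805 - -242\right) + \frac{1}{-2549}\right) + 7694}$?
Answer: $\frac{2549}{22280808} \approx 0.0001144$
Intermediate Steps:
$\frac{1}{\left(\left(805 - -242\right) + \frac{1}{-2549}\right) + 7694} = \frac{1}{\left(\left(805 + \left(255 - 13\right)\right) - \frac{1}{2549}\right) + 7694} = \frac{1}{\left(\left(805 + 242\right) - \frac{1}{2549}\right) + 7694} = \frac{1}{\left(1047 - \frac{1}{2549}\right) + 7694} = \frac{1}{\frac{2668802}{2549} + 7694} = \frac{1}{\frac{22280808}{2549}} = \frac{2549}{22280808}$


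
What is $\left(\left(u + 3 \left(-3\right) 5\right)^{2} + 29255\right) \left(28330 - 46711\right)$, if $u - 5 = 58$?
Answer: $-543691599$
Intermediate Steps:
$u = 63$ ($u = 5 + 58 = 63$)
$\left(\left(u + 3 \left(-3\right) 5\right)^{2} + 29255\right) \left(28330 - 46711\right) = \left(\left(63 + 3 \left(-3\right) 5\right)^{2} + 29255\right) \left(28330 - 46711\right) = \left(\left(63 - 45\right)^{2} + 29255\right) \left(-18381\right) = \left(18^{2} + 29255\right) \left(-18381\right) = \left(324 + 29255\right) \left(-18381\right) = 29579 \left(-18381\right) = -543691599$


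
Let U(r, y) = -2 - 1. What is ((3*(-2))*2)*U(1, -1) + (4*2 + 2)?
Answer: 46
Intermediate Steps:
U(r, y) = -3
((3*(-2))*2)*U(1, -1) + (4*2 + 2) = ((3*(-2))*2)*(-3) + (4*2 + 2) = -6*2*(-3) + (8 + 2) = -12*(-3) + 10 = 36 + 10 = 46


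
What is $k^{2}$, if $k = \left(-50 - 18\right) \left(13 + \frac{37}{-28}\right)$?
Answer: $\frac{30902481}{49} \approx 6.3066 \cdot 10^{5}$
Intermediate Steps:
$k = - \frac{5559}{7}$ ($k = - 68 \left(13 + 37 \left(- \frac{1}{28}\right)\right) = - 68 \left(13 - \frac{37}{28}\right) = \left(-68\right) \frac{327}{28} = - \frac{5559}{7} \approx -794.14$)
$k^{2} = \left(- \frac{5559}{7}\right)^{2} = \frac{30902481}{49}$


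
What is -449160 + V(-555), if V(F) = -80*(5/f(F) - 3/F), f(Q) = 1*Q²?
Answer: -5534105704/12321 ≈ -4.4916e+5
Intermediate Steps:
f(Q) = Q²
V(F) = -400/F² + 240/F (V(F) = -80*(5/(F²) - 3/F) = -80*(5/F² - 3/F) = -80*(-3/F + 5/F²) = -400/F² + 240/F)
-449160 + V(-555) = -449160 + 80*(-5 + 3*(-555))/(-555)² = -449160 + 80*(1/308025)*(-5 - 1665) = -449160 + 80*(1/308025)*(-1670) = -449160 - 5344/12321 = -5534105704/12321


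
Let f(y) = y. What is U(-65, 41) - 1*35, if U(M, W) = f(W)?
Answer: 6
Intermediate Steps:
U(M, W) = W
U(-65, 41) - 1*35 = 41 - 1*35 = 41 - 35 = 6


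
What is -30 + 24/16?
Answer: -57/2 ≈ -28.500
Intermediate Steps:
-30 + 24/16 = -30 + 24*(1/16) = -30 + 3/2 = -57/2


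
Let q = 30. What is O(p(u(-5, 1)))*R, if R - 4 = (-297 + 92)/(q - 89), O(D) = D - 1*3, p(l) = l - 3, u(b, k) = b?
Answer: -4851/59 ≈ -82.220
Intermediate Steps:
p(l) = -3 + l
O(D) = -3 + D (O(D) = D - 3 = -3 + D)
R = 441/59 (R = 4 + (-297 + 92)/(30 - 89) = 4 - 205/(-59) = 4 - 205*(-1/59) = 4 + 205/59 = 441/59 ≈ 7.4746)
O(p(u(-5, 1)))*R = (-3 + (-3 - 5))*(441/59) = (-3 - 8)*(441/59) = -11*441/59 = -4851/59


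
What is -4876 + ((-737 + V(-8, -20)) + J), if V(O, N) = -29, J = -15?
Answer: -5657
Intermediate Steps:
-4876 + ((-737 + V(-8, -20)) + J) = -4876 + ((-737 - 29) - 15) = -4876 + (-766 - 15) = -4876 - 781 = -5657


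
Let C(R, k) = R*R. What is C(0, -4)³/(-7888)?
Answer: 0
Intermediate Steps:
C(R, k) = R²
C(0, -4)³/(-7888) = (0²)³/(-7888) = 0³*(-1/7888) = 0*(-1/7888) = 0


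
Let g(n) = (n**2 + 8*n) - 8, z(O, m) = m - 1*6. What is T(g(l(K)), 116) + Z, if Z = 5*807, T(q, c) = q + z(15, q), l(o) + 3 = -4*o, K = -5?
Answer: 4863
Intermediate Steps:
l(o) = -3 - 4*o
z(O, m) = -6 + m (z(O, m) = m - 6 = -6 + m)
g(n) = -8 + n**2 + 8*n
T(q, c) = -6 + 2*q (T(q, c) = q + (-6 + q) = -6 + 2*q)
Z = 4035
T(g(l(K)), 116) + Z = (-6 + 2*(-8 + (-3 - 4*(-5))**2 + 8*(-3 - 4*(-5)))) + 4035 = (-6 + 2*(-8 + (-3 + 20)**2 + 8*(-3 + 20))) + 4035 = (-6 + 2*(-8 + 17**2 + 8*17)) + 4035 = (-6 + 2*(-8 + 289 + 136)) + 4035 = (-6 + 2*417) + 4035 = (-6 + 834) + 4035 = 828 + 4035 = 4863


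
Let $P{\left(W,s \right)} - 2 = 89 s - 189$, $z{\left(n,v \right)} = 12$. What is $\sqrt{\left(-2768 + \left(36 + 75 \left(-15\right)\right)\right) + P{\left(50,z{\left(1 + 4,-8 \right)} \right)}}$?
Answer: $4 i \sqrt{186} \approx 54.553 i$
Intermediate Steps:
$P{\left(W,s \right)} = -187 + 89 s$ ($P{\left(W,s \right)} = 2 + \left(89 s - 189\right) = 2 + \left(-189 + 89 s\right) = -187 + 89 s$)
$\sqrt{\left(-2768 + \left(36 + 75 \left(-15\right)\right)\right) + P{\left(50,z{\left(1 + 4,-8 \right)} \right)}} = \sqrt{\left(-2768 + \left(36 + 75 \left(-15\right)\right)\right) + \left(-187 + 89 \cdot 12\right)} = \sqrt{\left(-2768 + \left(36 - 1125\right)\right) + \left(-187 + 1068\right)} = \sqrt{\left(-2768 - 1089\right) + 881} = \sqrt{-3857 + 881} = \sqrt{-2976} = 4 i \sqrt{186}$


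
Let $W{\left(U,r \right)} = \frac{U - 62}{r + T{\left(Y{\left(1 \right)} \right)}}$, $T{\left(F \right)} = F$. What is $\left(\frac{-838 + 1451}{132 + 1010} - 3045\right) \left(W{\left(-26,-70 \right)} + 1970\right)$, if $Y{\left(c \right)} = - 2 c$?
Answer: $- \frac{61681500757}{10278} \approx -6.0013 \cdot 10^{6}$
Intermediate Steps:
$W{\left(U,r \right)} = \frac{-62 + U}{-2 + r}$ ($W{\left(U,r \right)} = \frac{U - 62}{r - 2} = \frac{-62 + U}{r - 2} = \frac{-62 + U}{-2 + r}$)
$\left(\frac{-838 + 1451}{132 + 1010} - 3045\right) \left(W{\left(-26,-70 \right)} + 1970\right) = \left(\frac{-838 + 1451}{132 + 1010} - 3045\right) \left(\frac{-62 - 26}{-2 - 70} + 1970\right) = \left(\frac{613}{1142} - 3045\right) \left(\frac{1}{-72} \left(-88\right) + 1970\right) = \left(613 \cdot \frac{1}{1142} - 3045\right) \left(\left(- \frac{1}{72}\right) \left(-88\right) + 1970\right) = \left(\frac{613}{1142} - 3045\right) \left(\frac{11}{9} + 1970\right) = \left(- \frac{3476777}{1142}\right) \frac{17741}{9} = - \frac{61681500757}{10278}$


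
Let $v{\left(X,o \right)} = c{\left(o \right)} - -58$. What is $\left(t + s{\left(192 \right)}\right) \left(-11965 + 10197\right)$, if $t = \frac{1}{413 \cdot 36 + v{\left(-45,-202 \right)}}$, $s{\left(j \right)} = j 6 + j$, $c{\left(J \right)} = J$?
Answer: $- \frac{8746763194}{3681} \approx -2.3762 \cdot 10^{6}$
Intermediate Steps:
$s{\left(j \right)} = 7 j$ ($s{\left(j \right)} = 6 j + j = 7 j$)
$v{\left(X,o \right)} = 58 + o$ ($v{\left(X,o \right)} = o - -58 = o + 58 = 58 + o$)
$t = \frac{1}{14724}$ ($t = \frac{1}{413 \cdot 36 + \left(58 - 202\right)} = \frac{1}{14868 - 144} = \frac{1}{14724} \approx 6.7916 \cdot 10^{-5}$)
$\left(t + s{\left(192 \right)}\right) \left(-11965 + 10197\right) = \left(\frac{1}{14724} + 7 \cdot 192\right) \left(-11965 + 10197\right) = \left(\frac{1}{14724} + 1344\right) \left(-1768\right) = \frac{19789057}{14724} \left(-1768\right) = - \frac{8746763194}{3681}$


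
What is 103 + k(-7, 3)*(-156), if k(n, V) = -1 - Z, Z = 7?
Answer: 1351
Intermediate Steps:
k(n, V) = -8 (k(n, V) = -1 - 1*7 = -1 - 7 = -8)
103 + k(-7, 3)*(-156) = 103 - 8*(-156) = 103 + 1248 = 1351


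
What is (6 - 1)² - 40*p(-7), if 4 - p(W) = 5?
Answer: 65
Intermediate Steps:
p(W) = -1 (p(W) = 4 - 1*5 = 4 - 5 = -1)
(6 - 1)² - 40*p(-7) = (6 - 1)² - 40*(-1) = 5² + 40 = 25 + 40 = 65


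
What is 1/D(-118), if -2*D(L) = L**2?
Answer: -1/6962 ≈ -0.00014364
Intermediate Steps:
D(L) = -L**2/2
1/D(-118) = 1/(-1/2*(-118)**2) = 1/(-1/2*13924) = 1/(-6962) = -1/6962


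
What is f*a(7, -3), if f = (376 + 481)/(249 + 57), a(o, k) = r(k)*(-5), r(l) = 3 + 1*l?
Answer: 0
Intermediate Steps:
r(l) = 3 + l
a(o, k) = -15 - 5*k (a(o, k) = (3 + k)*(-5) = -15 - 5*k)
f = 857/306 ≈ 2.8007
f*a(7, -3) = 857*(-15 - 5*(-3))/306 = 857*(-15 + 15)/306 = (857/306)*0 = 0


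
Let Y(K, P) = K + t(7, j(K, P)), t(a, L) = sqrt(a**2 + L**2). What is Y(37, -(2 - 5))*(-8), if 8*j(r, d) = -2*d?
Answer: -296 - 2*sqrt(793) ≈ -352.32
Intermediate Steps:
j(r, d) = -d/4 (j(r, d) = (-2*d)/8 = -d/4)
t(a, L) = sqrt(L**2 + a**2)
Y(K, P) = K + sqrt(49 + P**2/16) (Y(K, P) = K + sqrt((-P/4)**2 + 7**2) = K + sqrt(P**2/16 + 49) = K + sqrt(49 + P**2/16))
Y(37, -(2 - 5))*(-8) = (37 + sqrt(784 + (-(2 - 5))**2)/4)*(-8) = (37 + sqrt(784 + (-1*(-3))**2)/4)*(-8) = (37 + sqrt(784 + 3**2)/4)*(-8) = (37 + sqrt(784 + 9)/4)*(-8) = (37 + sqrt(793)/4)*(-8) = -296 - 2*sqrt(793)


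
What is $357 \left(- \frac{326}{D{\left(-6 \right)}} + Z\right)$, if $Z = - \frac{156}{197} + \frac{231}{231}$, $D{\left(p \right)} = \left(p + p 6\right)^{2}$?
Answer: $\frac{68867}{8274} \approx 8.3233$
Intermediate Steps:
$D{\left(p \right)} = 49 p^{2}$ ($D{\left(p \right)} = \left(p + 6 p\right)^{2} = \left(7 p\right)^{2} = 49 p^{2}$)
$Z = \frac{41}{197}$ ($Z = \left(-156\right) \frac{1}{197} + 231 \cdot \frac{1}{231} = - \frac{156}{197} + 1 = \frac{41}{197} \approx 0.20812$)
$357 \left(- \frac{326}{D{\left(-6 \right)}} + Z\right) = 357 \left(- \frac{326}{49 \left(-6\right)^{2}} + \frac{41}{197}\right) = 357 \left(- \frac{326}{49 \cdot 36} + \frac{41}{197}\right) = 357 \left(- \frac{326}{1764} + \frac{41}{197}\right) = 357 \left(\left(-326\right) \frac{1}{1764} + \frac{41}{197}\right) = 357 \left(- \frac{163}{882} + \frac{41}{197}\right) = 357 \cdot \frac{4051}{173754} = \frac{68867}{8274}$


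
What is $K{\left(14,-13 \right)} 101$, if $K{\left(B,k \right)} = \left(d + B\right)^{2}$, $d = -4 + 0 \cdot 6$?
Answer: $10100$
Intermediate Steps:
$d = -4$ ($d = -4 + 0 = -4$)
$K{\left(B,k \right)} = \left(-4 + B\right)^{2}$
$K{\left(14,-13 \right)} 101 = \left(-4 + 14\right)^{2} \cdot 101 = 10^{2} \cdot 101 = 100 \cdot 101 = 10100$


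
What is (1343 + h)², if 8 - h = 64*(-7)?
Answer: 3236401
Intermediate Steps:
h = 456 (h = 8 - 64*(-7) = 8 - 1*(-448) = 8 + 448 = 456)
(1343 + h)² = (1343 + 456)² = 1799² = 3236401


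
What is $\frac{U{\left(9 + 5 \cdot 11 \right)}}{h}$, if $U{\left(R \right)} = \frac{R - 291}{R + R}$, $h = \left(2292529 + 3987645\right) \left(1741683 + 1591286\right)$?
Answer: $- \frac{227}{2679248032845568} \approx -8.4725 \cdot 10^{-14}$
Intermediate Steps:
$h = 20931625256606$ ($h = 6280174 \cdot 3332969 = 20931625256606$)
$U{\left(R \right)} = \frac{-291 + R}{2 R}$
$\frac{U{\left(9 + 5 \cdot 11 \right)}}{h} = \frac{\frac{1}{2} \frac{1}{9 + 5 \cdot 11} \left(-291 + \left(9 + 5 \cdot 11\right)\right)}{20931625256606} = \frac{-291 + \left(9 + 55\right)}{2 \left(9 + 55\right)} \frac{1}{20931625256606} = \frac{-291 + 64}{2 \cdot 64} \cdot \frac{1}{20931625256606} = \frac{1}{2} \cdot \frac{1}{64} \left(-227\right) \frac{1}{20931625256606} = \left(- \frac{227}{128}\right) \frac{1}{20931625256606} = - \frac{227}{2679248032845568}$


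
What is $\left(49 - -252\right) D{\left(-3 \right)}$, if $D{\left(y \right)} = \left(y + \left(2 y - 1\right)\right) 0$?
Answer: $0$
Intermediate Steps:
$D{\left(y \right)} = 0$ ($D{\left(y \right)} = \left(y + \left(-1 + 2 y\right)\right) 0 = \left(-1 + 3 y\right) 0 = 0$)
$\left(49 - -252\right) D{\left(-3 \right)} = \left(49 - -252\right) 0 = \left(49 + 252\right) 0 = 301 \cdot 0 = 0$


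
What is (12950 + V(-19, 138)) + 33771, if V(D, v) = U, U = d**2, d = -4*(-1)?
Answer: 46737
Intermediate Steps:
d = 4
U = 16 (U = 4**2 = 16)
V(D, v) = 16
(12950 + V(-19, 138)) + 33771 = (12950 + 16) + 33771 = 12966 + 33771 = 46737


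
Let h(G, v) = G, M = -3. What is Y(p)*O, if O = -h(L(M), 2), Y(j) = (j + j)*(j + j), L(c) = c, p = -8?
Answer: 768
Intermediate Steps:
Y(j) = 4*j² (Y(j) = (2*j)*(2*j) = 4*j²)
O = 3 (O = -1*(-3) = 3)
Y(p)*O = (4*(-8)²)*3 = (4*64)*3 = 256*3 = 768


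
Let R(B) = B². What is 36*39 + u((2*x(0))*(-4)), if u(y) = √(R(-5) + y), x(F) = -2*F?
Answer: 1409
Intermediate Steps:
u(y) = √(25 + y) (u(y) = √((-5)² + y) = √(25 + y))
36*39 + u((2*x(0))*(-4)) = 36*39 + √(25 + (2*(-2*0))*(-4)) = 1404 + √(25 + (2*0)*(-4)) = 1404 + √(25 + 0*(-4)) = 1404 + √(25 + 0) = 1404 + √25 = 1404 + 5 = 1409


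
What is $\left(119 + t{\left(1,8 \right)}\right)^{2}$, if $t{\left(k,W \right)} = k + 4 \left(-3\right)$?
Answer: $11664$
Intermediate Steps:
$t{\left(k,W \right)} = -12 + k$ ($t{\left(k,W \right)} = k - 12 = -12 + k$)
$\left(119 + t{\left(1,8 \right)}\right)^{2} = \left(119 + \left(-12 + 1\right)\right)^{2} = \left(119 - 11\right)^{2} = 108^{2} = 11664$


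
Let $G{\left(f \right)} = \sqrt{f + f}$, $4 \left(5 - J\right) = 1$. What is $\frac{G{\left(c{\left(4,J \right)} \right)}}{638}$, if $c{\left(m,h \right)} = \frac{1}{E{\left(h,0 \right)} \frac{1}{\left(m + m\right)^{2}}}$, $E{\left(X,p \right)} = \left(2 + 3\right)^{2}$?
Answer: $\frac{4 \sqrt{2}}{1595} \approx 0.0035466$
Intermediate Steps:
$J = \frac{19}{4}$ ($J = 5 - \frac{1}{4} = \frac{19}{4} \approx 4.75$)
$E{\left(X,p \right)} = 25$ ($E{\left(X,p \right)} = 5^{2} = 25$)
$c{\left(m,h \right)} = \frac{4 m^{2}}{25}$ ($c{\left(m,h \right)} = \frac{1}{25 \frac{1}{\left(m + m\right)^{2}}} = \frac{1}{25 \frac{1}{\left(2 m\right)^{2}}} = \frac{1}{25 \frac{1}{4 m^{2}}} = \frac{1}{\frac{25}{4} \frac{1}{m^{2}}} = \frac{4 m^{2}}{25}$)
$G{\left(f \right)} = \sqrt{2} \sqrt{f}$ ($G{\left(f \right)} = \sqrt{2 f} = \sqrt{2} \sqrt{f}$)
$\frac{G{\left(c{\left(4,J \right)} \right)}}{638} = \frac{\sqrt{2} \sqrt{\frac{4 \cdot 4^{2}}{25}}}{638} = \sqrt{2} \sqrt{\frac{4}{25} \cdot 16} \cdot \frac{1}{638} = \sqrt{2} \sqrt{\frac{64}{25}} \cdot \frac{1}{638} = \sqrt{2} \cdot \frac{8}{5} \cdot \frac{1}{638} = \frac{8 \sqrt{2}}{5} \cdot \frac{1}{638} = \frac{4 \sqrt{2}}{1595}$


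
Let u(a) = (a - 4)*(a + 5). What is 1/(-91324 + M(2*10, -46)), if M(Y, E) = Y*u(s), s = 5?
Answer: -1/91124 ≈ -1.0974e-5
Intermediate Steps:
u(a) = (-4 + a)*(5 + a)
M(Y, E) = 10*Y (M(Y, E) = Y*(-20 + 5 + 5²) = Y*(-20 + 5 + 25) = Y*10 = 10*Y)
1/(-91324 + M(2*10, -46)) = 1/(-91324 + 10*(2*10)) = 1/(-91324 + 10*20) = 1/(-91324 + 200) = 1/(-91124) = -1/91124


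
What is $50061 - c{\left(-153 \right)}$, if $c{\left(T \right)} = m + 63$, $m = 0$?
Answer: $49998$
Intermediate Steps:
$c{\left(T \right)} = 63$ ($c{\left(T \right)} = 0 + 63 = 63$)
$50061 - c{\left(-153 \right)} = 50061 - 63 = 49998$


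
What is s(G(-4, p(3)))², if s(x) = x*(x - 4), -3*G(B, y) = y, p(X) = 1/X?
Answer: 1369/6561 ≈ 0.20866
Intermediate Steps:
G(B, y) = -y/3
s(x) = x*(-4 + x)
s(G(-4, p(3)))² = ((-⅓/3)*(-4 - ⅓/3))² = ((-⅓*⅓)*(-4 - ⅓*⅓))² = (-(-4 - ⅑)/9)² = (-⅑*(-37/9))² = (37/81)² = 1369/6561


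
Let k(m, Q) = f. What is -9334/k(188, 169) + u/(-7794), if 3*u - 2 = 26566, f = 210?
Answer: -2072471/45465 ≈ -45.584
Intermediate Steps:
k(m, Q) = 210
u = 8856 (u = 2/3 + (1/3)*26566 = 2/3 + 26566/3 = 8856)
-9334/k(188, 169) + u/(-7794) = -9334/210 + 8856/(-7794) = -9334*1/210 + 8856*(-1/7794) = -4667/105 - 492/433 = -2072471/45465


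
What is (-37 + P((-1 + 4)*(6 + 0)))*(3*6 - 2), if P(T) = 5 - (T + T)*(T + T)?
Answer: -21248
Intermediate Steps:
P(T) = 5 - 4*T**2 (P(T) = 5 - 2*T*2*T = 5 - 4*T**2)
(-37 + P((-1 + 4)*(6 + 0)))*(3*6 - 2) = (-37 + (5 - 4*(-1 + 4)**2*(6 + 0)**2))*(3*6 - 2) = (-37 + (5 - 4*(3*6)**2))*(18 - 2) = (-37 + (5 - 4*18**2))*16 = (-37 + (5 - 4*324))*16 = (-37 + (5 - 1296))*16 = (-37 - 1291)*16 = -1328*16 = -21248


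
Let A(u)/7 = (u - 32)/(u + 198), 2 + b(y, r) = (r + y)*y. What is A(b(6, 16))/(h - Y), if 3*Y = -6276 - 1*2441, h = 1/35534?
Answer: 2611749/3628498606 ≈ 0.00071979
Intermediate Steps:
h = 1/35534 ≈ 2.8142e-5
Y = -8717/3 (Y = (-6276 - 1*2441)/3 = (-6276 - 2441)/3 = (1/3)*(-8717) = -8717/3 ≈ -2905.7)
b(y, r) = -2 + y*(r + y) (b(y, r) = -2 + (r + y)*y = -2 + y*(r + y))
A(u) = 7*(-32 + u)/(198 + u) (A(u) = 7*((u - 32)/(u + 198)) = 7*((-32 + u)/(198 + u)) = 7*(-32 + u)/(198 + u))
A(b(6, 16))/(h - Y) = (7*(-32 + (-2 + 6**2 + 16*6))/(198 + (-2 + 6**2 + 16*6)))/(1/35534 - 1*(-8717/3)) = (7*(-32 + (-2 + 36 + 96))/(198 + (-2 + 36 + 96)))/(1/35534 + 8717/3) = (7*(-32 + 130)/(198 + 130))/(309749881/106602) = (7*98/328)*(106602/309749881) = (7*(1/328)*98)*(106602/309749881) = (343/164)*(106602/309749881) = 2611749/3628498606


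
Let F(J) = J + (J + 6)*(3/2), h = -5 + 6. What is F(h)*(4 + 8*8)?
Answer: 782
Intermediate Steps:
h = 1
F(J) = 9 + 5*J/2 (F(J) = J + (6 + J)*(3*(½)) = J + (6 + J)*(3/2) = J + (9 + 3*J/2) = 9 + 5*J/2)
F(h)*(4 + 8*8) = (9 + (5/2)*1)*(4 + 8*8) = (9 + 5/2)*(4 + 64) = (23/2)*68 = 782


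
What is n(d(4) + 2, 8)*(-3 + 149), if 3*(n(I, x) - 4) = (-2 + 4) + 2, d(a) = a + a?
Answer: 2336/3 ≈ 778.67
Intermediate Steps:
d(a) = 2*a
n(I, x) = 16/3 (n(I, x) = 4 + ((-2 + 4) + 2)/3 = 4 + (2 + 2)/3 = 4 + (⅓)*4 = 4 + 4/3 = 16/3)
n(d(4) + 2, 8)*(-3 + 149) = 16*(-3 + 149)/3 = (16/3)*146 = 2336/3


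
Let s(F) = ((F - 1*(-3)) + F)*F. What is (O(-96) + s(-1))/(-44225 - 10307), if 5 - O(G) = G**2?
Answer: 2303/13633 ≈ 0.16893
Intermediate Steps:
s(F) = F*(3 + 2*F) (s(F) = ((F + 3) + F)*F = ((3 + F) + F)*F = (3 + 2*F)*F = F*(3 + 2*F))
O(G) = 5 - G**2
(O(-96) + s(-1))/(-44225 - 10307) = ((5 - 1*(-96)**2) - (3 + 2*(-1)))/(-44225 - 10307) = ((5 - 1*9216) - (3 - 2))/(-54532) = ((5 - 9216) - 1*1)*(-1/54532) = (-9211 - 1)*(-1/54532) = -9212*(-1/54532) = 2303/13633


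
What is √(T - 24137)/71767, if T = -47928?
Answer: I*√72065/71767 ≈ 0.0037406*I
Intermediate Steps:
√(T - 24137)/71767 = √(-47928 - 24137)/71767 = √(-72065)*(1/71767) = (I*√72065)*(1/71767) = I*√72065/71767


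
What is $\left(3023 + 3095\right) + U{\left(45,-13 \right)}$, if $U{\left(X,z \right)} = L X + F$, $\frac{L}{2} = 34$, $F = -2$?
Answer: $9176$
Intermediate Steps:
$L = 68$ ($L = 2 \cdot 34 = 68$)
$U{\left(X,z \right)} = -2 + 68 X$ ($U{\left(X,z \right)} = 68 X - 2 = -2 + 68 X$)
$\left(3023 + 3095\right) + U{\left(45,-13 \right)} = \left(3023 + 3095\right) + \left(-2 + 68 \cdot 45\right) = 6118 + \left(-2 + 3060\right) = 6118 + 3058 = 9176$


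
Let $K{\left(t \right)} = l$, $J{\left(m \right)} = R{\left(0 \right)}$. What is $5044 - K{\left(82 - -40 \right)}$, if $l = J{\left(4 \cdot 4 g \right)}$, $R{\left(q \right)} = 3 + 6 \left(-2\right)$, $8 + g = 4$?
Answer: $5053$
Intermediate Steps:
$g = -4$ ($g = -8 + 4 = -4$)
$R{\left(q \right)} = -9$ ($R{\left(q \right)} = 3 - 12 = -9$)
$J{\left(m \right)} = -9$
$l = -9$
$K{\left(t \right)} = -9$
$5044 - K{\left(82 - -40 \right)} = 5044 - -9 = 5044 + 9 = 5053$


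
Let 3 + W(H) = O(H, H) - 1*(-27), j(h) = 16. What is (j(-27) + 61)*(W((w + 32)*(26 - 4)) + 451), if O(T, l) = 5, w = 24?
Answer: 36960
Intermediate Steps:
W(H) = 29 (W(H) = -3 + (5 - 1*(-27)) = -3 + (5 + 27) = -3 + 32 = 29)
(j(-27) + 61)*(W((w + 32)*(26 - 4)) + 451) = (16 + 61)*(29 + 451) = 77*480 = 36960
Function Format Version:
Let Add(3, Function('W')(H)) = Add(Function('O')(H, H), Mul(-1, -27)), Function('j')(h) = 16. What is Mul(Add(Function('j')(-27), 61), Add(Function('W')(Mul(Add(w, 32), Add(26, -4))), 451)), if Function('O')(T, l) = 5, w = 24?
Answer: 36960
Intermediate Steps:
Function('W')(H) = 29 (Function('W')(H) = Add(-3, Add(5, Mul(-1, -27))) = Add(-3, Add(5, 27)) = Add(-3, 32) = 29)
Mul(Add(Function('j')(-27), 61), Add(Function('W')(Mul(Add(w, 32), Add(26, -4))), 451)) = Mul(Add(16, 61), Add(29, 451)) = Mul(77, 480) = 36960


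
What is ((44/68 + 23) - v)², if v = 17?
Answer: 12769/289 ≈ 44.183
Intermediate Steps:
((44/68 + 23) - v)² = ((44/68 + 23) - 1*17)² = ((44*(1/68) + 23) - 17)² = ((11/17 + 23) - 17)² = (402/17 - 17)² = (113/17)² = 12769/289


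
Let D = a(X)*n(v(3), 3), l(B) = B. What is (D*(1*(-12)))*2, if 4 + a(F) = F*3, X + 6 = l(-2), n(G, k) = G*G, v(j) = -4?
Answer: 10752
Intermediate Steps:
n(G, k) = G**2
X = -8 (X = -6 - 2 = -8)
a(F) = -4 + 3*F (a(F) = -4 + F*3 = -4 + 3*F)
D = -448 (D = (-4 + 3*(-8))*(-4)**2 = (-4 - 24)*16 = -28*16 = -448)
(D*(1*(-12)))*2 = -448*(-12)*2 = 5376*2 = 10752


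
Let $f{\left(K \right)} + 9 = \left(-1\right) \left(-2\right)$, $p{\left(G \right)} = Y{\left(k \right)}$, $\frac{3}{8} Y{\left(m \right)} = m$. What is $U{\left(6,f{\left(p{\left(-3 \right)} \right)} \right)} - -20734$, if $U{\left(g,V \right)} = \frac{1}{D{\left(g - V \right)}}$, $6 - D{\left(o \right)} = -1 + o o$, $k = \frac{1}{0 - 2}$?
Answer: $\frac{3358907}{162} \approx 20734.0$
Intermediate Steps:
$k = - \frac{1}{2}$ ($k = \frac{1}{-2} = - \frac{1}{2} \approx -0.5$)
$Y{\left(m \right)} = \frac{8 m}{3}$
$p{\left(G \right)} = - \frac{4}{3}$ ($p{\left(G \right)} = \frac{8}{3} \left(- \frac{1}{2}\right) = - \frac{4}{3}$)
$f{\left(K \right)} = -7$ ($f{\left(K \right)} = -9 - -2 = -9 + 2 = -7$)
$D{\left(o \right)} = 7 - o^{2}$ ($D{\left(o \right)} = 6 - \left(-1 + o o\right) = 6 - \left(-1 + o^{2}\right) = 7 - o^{2}$)
$U{\left(g,V \right)} = \frac{1}{7 - \left(g - V\right)^{2}}$
$U{\left(6,f{\left(p{\left(-3 \right)} \right)} \right)} - -20734 = - \frac{1}{-7 + \left(-7 - 6\right)^{2}} - -20734 = - \frac{1}{-7 + \left(-7 - 6\right)^{2}} + 20734 = - \frac{1}{-7 + \left(-13\right)^{2}} + 20734 = - \frac{1}{-7 + 169} + 20734 = - \frac{1}{162} + 20734 = \frac{3358907}{162}$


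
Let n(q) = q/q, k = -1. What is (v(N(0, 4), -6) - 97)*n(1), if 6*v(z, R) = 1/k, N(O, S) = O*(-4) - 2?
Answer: -583/6 ≈ -97.167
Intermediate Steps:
N(O, S) = -2 - 4*O (N(O, S) = -4*O - 2 = -2 - 4*O)
n(q) = 1
v(z, R) = -⅙ (v(z, R) = (⅙)/(-1) = (⅙)*(-1) = -⅙)
(v(N(0, 4), -6) - 97)*n(1) = (-⅙ - 97)*1 = -583/6*1 = -583/6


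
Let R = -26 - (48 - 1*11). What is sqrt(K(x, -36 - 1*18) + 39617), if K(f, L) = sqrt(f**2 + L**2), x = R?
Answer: sqrt(39617 + 9*sqrt(85)) ≈ 199.25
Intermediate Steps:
R = -63 (R = -26 - (48 - 11) = -26 - 1*37 = -26 - 37 = -63)
x = -63
K(f, L) = sqrt(L**2 + f**2)
sqrt(K(x, -36 - 1*18) + 39617) = sqrt(sqrt((-36 - 1*18)**2 + (-63)**2) + 39617) = sqrt(sqrt((-36 - 18)**2 + 3969) + 39617) = sqrt(sqrt((-54)**2 + 3969) + 39617) = sqrt(sqrt(2916 + 3969) + 39617) = sqrt(sqrt(6885) + 39617) = sqrt(9*sqrt(85) + 39617) = sqrt(39617 + 9*sqrt(85))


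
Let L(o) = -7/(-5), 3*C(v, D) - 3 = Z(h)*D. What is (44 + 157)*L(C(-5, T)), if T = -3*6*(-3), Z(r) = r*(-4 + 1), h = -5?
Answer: 1407/5 ≈ 281.40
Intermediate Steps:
Z(r) = -3*r (Z(r) = r*(-3) = -3*r)
T = 54 (T = -18*(-3) = 54)
C(v, D) = 1 + 5*D (C(v, D) = 1 + ((-3*(-5))*D)/3 = 1 + (15*D)/3 = 1 + 5*D)
L(o) = 7/5 (L(o) = -7*(-1/5) = 7/5)
(44 + 157)*L(C(-5, T)) = (44 + 157)*(7/5) = 201*(7/5) = 1407/5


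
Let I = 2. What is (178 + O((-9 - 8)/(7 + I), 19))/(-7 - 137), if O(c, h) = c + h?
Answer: -439/324 ≈ -1.3549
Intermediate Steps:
(178 + O((-9 - 8)/(7 + I), 19))/(-7 - 137) = (178 + ((-9 - 8)/(7 + 2) + 19))/(-7 - 137) = (178 + (-17/9 + 19))/(-144) = (178 + (-17*⅑ + 19))*(-1/144) = (178 + (-17/9 + 19))*(-1/144) = (178 + 154/9)*(-1/144) = (1756/9)*(-1/144) = -439/324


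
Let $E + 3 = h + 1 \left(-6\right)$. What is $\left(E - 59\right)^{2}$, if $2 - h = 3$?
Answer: $4761$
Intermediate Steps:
$h = -1$ ($h = 2 - 3 = -1$)
$E = -10$ ($E = -3 + \left(-1 + 1 \left(-6\right)\right) = -3 - 7 = -10$)
$\left(E - 59\right)^{2} = \left(-10 - 59\right)^{2} = \left(-69\right)^{2} = 4761$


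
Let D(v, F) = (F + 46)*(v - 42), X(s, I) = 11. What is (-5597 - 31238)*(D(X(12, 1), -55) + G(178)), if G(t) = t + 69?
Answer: -19375210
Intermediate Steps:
G(t) = 69 + t
D(v, F) = (-42 + v)*(46 + F) (D(v, F) = (46 + F)*(-42 + v) = (-42 + v)*(46 + F))
(-5597 - 31238)*(D(X(12, 1), -55) + G(178)) = (-5597 - 31238)*((-1932 - 42*(-55) + 46*11 - 55*11) + (69 + 178)) = -36835*((-1932 + 2310 + 506 - 605) + 247) = -36835*(279 + 247) = -36835*526 = -19375210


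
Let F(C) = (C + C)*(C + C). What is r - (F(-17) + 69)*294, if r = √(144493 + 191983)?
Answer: -360150 + 2*√84119 ≈ -3.5957e+5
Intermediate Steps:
F(C) = 4*C² (F(C) = (2*C)*(2*C) = 4*C²)
r = 2*√84119 (r = √336476 = 2*√84119 ≈ 580.07)
r - (F(-17) + 69)*294 = 2*√84119 - (4*(-17)² + 69)*294 = 2*√84119 - (4*289 + 69)*294 = 2*√84119 - (1156 + 69)*294 = 2*√84119 - 1225*294 = 2*√84119 - 1*360150 = 2*√84119 - 360150 = -360150 + 2*√84119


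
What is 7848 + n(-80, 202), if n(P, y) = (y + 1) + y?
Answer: 8253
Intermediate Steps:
n(P, y) = 1 + 2*y (n(P, y) = (1 + y) + y = 1 + 2*y)
7848 + n(-80, 202) = 7848 + (1 + 2*202) = 7848 + (1 + 404) = 7848 + 405 = 8253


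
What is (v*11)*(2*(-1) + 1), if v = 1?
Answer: -11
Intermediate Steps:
(v*11)*(2*(-1) + 1) = (1*11)*(2*(-1) + 1) = 11*(-2 + 1) = 11*(-1) = -11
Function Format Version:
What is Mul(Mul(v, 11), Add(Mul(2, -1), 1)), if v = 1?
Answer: -11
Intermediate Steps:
Mul(Mul(v, 11), Add(Mul(2, -1), 1)) = Mul(Mul(1, 11), Add(Mul(2, -1), 1)) = Mul(11, Add(-2, 1)) = Mul(11, -1) = -11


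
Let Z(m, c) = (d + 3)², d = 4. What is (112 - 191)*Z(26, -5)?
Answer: -3871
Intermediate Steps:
Z(m, c) = 49 (Z(m, c) = (4 + 3)² = 7² = 49)
(112 - 191)*Z(26, -5) = (112 - 191)*49 = -79*49 = -3871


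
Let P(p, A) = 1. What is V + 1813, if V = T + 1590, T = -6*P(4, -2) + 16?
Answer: 3413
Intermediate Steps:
T = 10 (T = -6*1 + 16 = -6 + 16 = 10)
V = 1600 (V = 10 + 1590 = 1600)
V + 1813 = 1600 + 1813 = 3413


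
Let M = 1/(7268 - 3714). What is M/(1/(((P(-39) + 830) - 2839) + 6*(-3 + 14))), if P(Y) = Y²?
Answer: -211/1777 ≈ -0.11874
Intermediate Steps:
M = 1/3554 ≈ 0.00028137
M/(1/(((P(-39) + 830) - 2839) + 6*(-3 + 14))) = 1/(3554*(1/((((-39)² + 830) - 2839) + 6*(-3 + 14)))) = 1/(3554*(1/(((1521 + 830) - 2839) + 6*11))) = 1/(3554*(1/((2351 - 2839) + 66))) = 1/(3554*(1/(-488 + 66))) = 1/(3554*(1/(-422))) = 1/(3554*(-1/422)) = (1/3554)*(-422) = -211/1777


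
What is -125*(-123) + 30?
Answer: 15405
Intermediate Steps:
-125*(-123) + 30 = 15375 + 30 = 15405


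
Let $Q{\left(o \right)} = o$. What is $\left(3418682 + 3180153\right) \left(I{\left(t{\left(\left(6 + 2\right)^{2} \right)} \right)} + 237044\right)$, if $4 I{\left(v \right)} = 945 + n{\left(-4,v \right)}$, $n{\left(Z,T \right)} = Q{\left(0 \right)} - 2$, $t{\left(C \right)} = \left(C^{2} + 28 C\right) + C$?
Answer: $\frac{6263079676365}{4} \approx 1.5658 \cdot 10^{12}$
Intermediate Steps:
$t{\left(C \right)} = C^{2} + 29 C$
$n{\left(Z,T \right)} = -2$ ($n{\left(Z,T \right)} = 0 - 2 = -2$)
$I{\left(v \right)} = \frac{943}{4}$ ($I{\left(v \right)} = \frac{945 - 2}{4} = \frac{1}{4} \cdot 943 = \frac{943}{4}$)
$\left(3418682 + 3180153\right) \left(I{\left(t{\left(\left(6 + 2\right)^{2} \right)} \right)} + 237044\right) = \left(3418682 + 3180153\right) \left(\frac{943}{4} + 237044\right) = 6598835 \cdot \frac{949119}{4} = \frac{6263079676365}{4}$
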